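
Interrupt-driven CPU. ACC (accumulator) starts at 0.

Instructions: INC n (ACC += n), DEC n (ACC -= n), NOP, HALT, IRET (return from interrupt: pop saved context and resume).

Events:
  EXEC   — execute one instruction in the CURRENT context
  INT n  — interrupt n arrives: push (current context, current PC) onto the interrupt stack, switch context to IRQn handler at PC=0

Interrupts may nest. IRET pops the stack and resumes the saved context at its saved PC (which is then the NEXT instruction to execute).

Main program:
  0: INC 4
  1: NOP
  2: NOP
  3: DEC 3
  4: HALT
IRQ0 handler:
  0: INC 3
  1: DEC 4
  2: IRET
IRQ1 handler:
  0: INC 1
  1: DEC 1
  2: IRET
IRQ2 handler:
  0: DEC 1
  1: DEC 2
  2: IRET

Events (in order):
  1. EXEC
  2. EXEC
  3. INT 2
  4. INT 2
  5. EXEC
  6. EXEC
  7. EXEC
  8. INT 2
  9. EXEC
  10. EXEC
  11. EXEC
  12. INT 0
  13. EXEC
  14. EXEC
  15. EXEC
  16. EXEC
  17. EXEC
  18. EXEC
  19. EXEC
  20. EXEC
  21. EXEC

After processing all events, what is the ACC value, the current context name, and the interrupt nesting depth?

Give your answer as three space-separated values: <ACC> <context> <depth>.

Event 1 (EXEC): [MAIN] PC=0: INC 4 -> ACC=4
Event 2 (EXEC): [MAIN] PC=1: NOP
Event 3 (INT 2): INT 2 arrives: push (MAIN, PC=2), enter IRQ2 at PC=0 (depth now 1)
Event 4 (INT 2): INT 2 arrives: push (IRQ2, PC=0), enter IRQ2 at PC=0 (depth now 2)
Event 5 (EXEC): [IRQ2] PC=0: DEC 1 -> ACC=3
Event 6 (EXEC): [IRQ2] PC=1: DEC 2 -> ACC=1
Event 7 (EXEC): [IRQ2] PC=2: IRET -> resume IRQ2 at PC=0 (depth now 1)
Event 8 (INT 2): INT 2 arrives: push (IRQ2, PC=0), enter IRQ2 at PC=0 (depth now 2)
Event 9 (EXEC): [IRQ2] PC=0: DEC 1 -> ACC=0
Event 10 (EXEC): [IRQ2] PC=1: DEC 2 -> ACC=-2
Event 11 (EXEC): [IRQ2] PC=2: IRET -> resume IRQ2 at PC=0 (depth now 1)
Event 12 (INT 0): INT 0 arrives: push (IRQ2, PC=0), enter IRQ0 at PC=0 (depth now 2)
Event 13 (EXEC): [IRQ0] PC=0: INC 3 -> ACC=1
Event 14 (EXEC): [IRQ0] PC=1: DEC 4 -> ACC=-3
Event 15 (EXEC): [IRQ0] PC=2: IRET -> resume IRQ2 at PC=0 (depth now 1)
Event 16 (EXEC): [IRQ2] PC=0: DEC 1 -> ACC=-4
Event 17 (EXEC): [IRQ2] PC=1: DEC 2 -> ACC=-6
Event 18 (EXEC): [IRQ2] PC=2: IRET -> resume MAIN at PC=2 (depth now 0)
Event 19 (EXEC): [MAIN] PC=2: NOP
Event 20 (EXEC): [MAIN] PC=3: DEC 3 -> ACC=-9
Event 21 (EXEC): [MAIN] PC=4: HALT

Answer: -9 MAIN 0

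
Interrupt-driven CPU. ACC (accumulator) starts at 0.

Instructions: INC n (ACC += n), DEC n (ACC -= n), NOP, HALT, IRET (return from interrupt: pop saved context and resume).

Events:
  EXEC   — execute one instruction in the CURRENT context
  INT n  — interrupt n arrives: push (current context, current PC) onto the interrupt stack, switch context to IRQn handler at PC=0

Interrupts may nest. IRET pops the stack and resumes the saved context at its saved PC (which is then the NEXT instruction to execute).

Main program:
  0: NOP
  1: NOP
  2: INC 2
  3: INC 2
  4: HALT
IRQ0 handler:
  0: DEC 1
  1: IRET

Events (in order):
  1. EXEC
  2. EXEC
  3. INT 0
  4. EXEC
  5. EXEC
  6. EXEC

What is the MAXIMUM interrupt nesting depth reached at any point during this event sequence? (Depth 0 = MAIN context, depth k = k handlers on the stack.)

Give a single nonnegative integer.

Answer: 1

Derivation:
Event 1 (EXEC): [MAIN] PC=0: NOP [depth=0]
Event 2 (EXEC): [MAIN] PC=1: NOP [depth=0]
Event 3 (INT 0): INT 0 arrives: push (MAIN, PC=2), enter IRQ0 at PC=0 (depth now 1) [depth=1]
Event 4 (EXEC): [IRQ0] PC=0: DEC 1 -> ACC=-1 [depth=1]
Event 5 (EXEC): [IRQ0] PC=1: IRET -> resume MAIN at PC=2 (depth now 0) [depth=0]
Event 6 (EXEC): [MAIN] PC=2: INC 2 -> ACC=1 [depth=0]
Max depth observed: 1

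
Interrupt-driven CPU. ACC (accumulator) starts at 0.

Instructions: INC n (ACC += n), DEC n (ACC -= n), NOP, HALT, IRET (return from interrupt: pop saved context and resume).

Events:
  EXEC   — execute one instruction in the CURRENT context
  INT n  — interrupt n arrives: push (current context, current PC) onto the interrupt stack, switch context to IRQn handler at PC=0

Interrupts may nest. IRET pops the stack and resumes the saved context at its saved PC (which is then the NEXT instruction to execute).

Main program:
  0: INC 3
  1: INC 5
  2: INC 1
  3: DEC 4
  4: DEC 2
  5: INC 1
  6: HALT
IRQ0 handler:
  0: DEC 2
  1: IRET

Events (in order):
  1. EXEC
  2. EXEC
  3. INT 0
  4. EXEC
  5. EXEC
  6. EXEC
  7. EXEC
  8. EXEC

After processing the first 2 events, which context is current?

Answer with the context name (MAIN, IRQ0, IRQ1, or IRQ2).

Event 1 (EXEC): [MAIN] PC=0: INC 3 -> ACC=3
Event 2 (EXEC): [MAIN] PC=1: INC 5 -> ACC=8

Answer: MAIN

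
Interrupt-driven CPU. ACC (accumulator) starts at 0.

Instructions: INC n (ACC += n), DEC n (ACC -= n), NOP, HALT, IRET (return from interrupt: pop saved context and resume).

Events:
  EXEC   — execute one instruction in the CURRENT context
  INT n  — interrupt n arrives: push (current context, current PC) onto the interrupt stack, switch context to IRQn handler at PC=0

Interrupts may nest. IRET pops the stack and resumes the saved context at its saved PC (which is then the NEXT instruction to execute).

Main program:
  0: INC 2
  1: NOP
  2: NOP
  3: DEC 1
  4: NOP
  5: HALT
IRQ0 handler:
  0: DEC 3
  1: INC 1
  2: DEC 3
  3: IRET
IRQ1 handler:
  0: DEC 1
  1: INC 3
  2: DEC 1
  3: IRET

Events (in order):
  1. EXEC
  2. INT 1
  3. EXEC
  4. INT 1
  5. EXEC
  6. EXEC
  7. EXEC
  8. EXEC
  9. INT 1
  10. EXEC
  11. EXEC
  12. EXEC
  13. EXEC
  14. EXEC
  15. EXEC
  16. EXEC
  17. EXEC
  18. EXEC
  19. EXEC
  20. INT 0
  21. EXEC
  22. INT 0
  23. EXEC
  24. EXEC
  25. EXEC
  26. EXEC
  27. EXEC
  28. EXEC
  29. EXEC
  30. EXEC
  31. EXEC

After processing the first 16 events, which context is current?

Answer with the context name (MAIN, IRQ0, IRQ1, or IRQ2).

Answer: MAIN

Derivation:
Event 1 (EXEC): [MAIN] PC=0: INC 2 -> ACC=2
Event 2 (INT 1): INT 1 arrives: push (MAIN, PC=1), enter IRQ1 at PC=0 (depth now 1)
Event 3 (EXEC): [IRQ1] PC=0: DEC 1 -> ACC=1
Event 4 (INT 1): INT 1 arrives: push (IRQ1, PC=1), enter IRQ1 at PC=0 (depth now 2)
Event 5 (EXEC): [IRQ1] PC=0: DEC 1 -> ACC=0
Event 6 (EXEC): [IRQ1] PC=1: INC 3 -> ACC=3
Event 7 (EXEC): [IRQ1] PC=2: DEC 1 -> ACC=2
Event 8 (EXEC): [IRQ1] PC=3: IRET -> resume IRQ1 at PC=1 (depth now 1)
Event 9 (INT 1): INT 1 arrives: push (IRQ1, PC=1), enter IRQ1 at PC=0 (depth now 2)
Event 10 (EXEC): [IRQ1] PC=0: DEC 1 -> ACC=1
Event 11 (EXEC): [IRQ1] PC=1: INC 3 -> ACC=4
Event 12 (EXEC): [IRQ1] PC=2: DEC 1 -> ACC=3
Event 13 (EXEC): [IRQ1] PC=3: IRET -> resume IRQ1 at PC=1 (depth now 1)
Event 14 (EXEC): [IRQ1] PC=1: INC 3 -> ACC=6
Event 15 (EXEC): [IRQ1] PC=2: DEC 1 -> ACC=5
Event 16 (EXEC): [IRQ1] PC=3: IRET -> resume MAIN at PC=1 (depth now 0)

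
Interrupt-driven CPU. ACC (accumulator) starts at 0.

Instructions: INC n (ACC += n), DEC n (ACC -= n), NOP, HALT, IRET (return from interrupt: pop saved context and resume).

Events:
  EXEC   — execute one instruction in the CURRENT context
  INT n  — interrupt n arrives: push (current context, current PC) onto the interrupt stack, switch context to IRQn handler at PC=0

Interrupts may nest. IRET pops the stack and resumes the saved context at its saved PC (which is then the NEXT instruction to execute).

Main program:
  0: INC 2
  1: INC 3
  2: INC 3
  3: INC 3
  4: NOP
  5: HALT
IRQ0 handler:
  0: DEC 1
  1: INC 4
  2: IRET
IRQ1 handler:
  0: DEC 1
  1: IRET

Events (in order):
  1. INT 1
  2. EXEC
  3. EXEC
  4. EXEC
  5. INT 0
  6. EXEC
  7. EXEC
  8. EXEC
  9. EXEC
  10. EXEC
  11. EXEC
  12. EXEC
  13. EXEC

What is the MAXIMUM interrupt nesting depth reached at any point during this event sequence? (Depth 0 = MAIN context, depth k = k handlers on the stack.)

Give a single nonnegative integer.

Event 1 (INT 1): INT 1 arrives: push (MAIN, PC=0), enter IRQ1 at PC=0 (depth now 1) [depth=1]
Event 2 (EXEC): [IRQ1] PC=0: DEC 1 -> ACC=-1 [depth=1]
Event 3 (EXEC): [IRQ1] PC=1: IRET -> resume MAIN at PC=0 (depth now 0) [depth=0]
Event 4 (EXEC): [MAIN] PC=0: INC 2 -> ACC=1 [depth=0]
Event 5 (INT 0): INT 0 arrives: push (MAIN, PC=1), enter IRQ0 at PC=0 (depth now 1) [depth=1]
Event 6 (EXEC): [IRQ0] PC=0: DEC 1 -> ACC=0 [depth=1]
Event 7 (EXEC): [IRQ0] PC=1: INC 4 -> ACC=4 [depth=1]
Event 8 (EXEC): [IRQ0] PC=2: IRET -> resume MAIN at PC=1 (depth now 0) [depth=0]
Event 9 (EXEC): [MAIN] PC=1: INC 3 -> ACC=7 [depth=0]
Event 10 (EXEC): [MAIN] PC=2: INC 3 -> ACC=10 [depth=0]
Event 11 (EXEC): [MAIN] PC=3: INC 3 -> ACC=13 [depth=0]
Event 12 (EXEC): [MAIN] PC=4: NOP [depth=0]
Event 13 (EXEC): [MAIN] PC=5: HALT [depth=0]
Max depth observed: 1

Answer: 1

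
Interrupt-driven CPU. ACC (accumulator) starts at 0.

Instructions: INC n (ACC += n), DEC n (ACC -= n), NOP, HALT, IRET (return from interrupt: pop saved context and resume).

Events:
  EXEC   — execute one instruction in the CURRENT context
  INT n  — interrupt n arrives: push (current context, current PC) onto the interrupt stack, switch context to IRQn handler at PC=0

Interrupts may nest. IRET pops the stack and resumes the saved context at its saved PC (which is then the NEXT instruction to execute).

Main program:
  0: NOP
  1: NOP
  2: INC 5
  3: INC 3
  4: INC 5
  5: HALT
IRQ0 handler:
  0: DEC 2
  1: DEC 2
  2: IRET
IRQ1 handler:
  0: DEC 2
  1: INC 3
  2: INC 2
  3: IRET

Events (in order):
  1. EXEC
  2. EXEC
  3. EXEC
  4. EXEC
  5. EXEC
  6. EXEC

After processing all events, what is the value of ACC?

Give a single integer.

Answer: 13

Derivation:
Event 1 (EXEC): [MAIN] PC=0: NOP
Event 2 (EXEC): [MAIN] PC=1: NOP
Event 3 (EXEC): [MAIN] PC=2: INC 5 -> ACC=5
Event 4 (EXEC): [MAIN] PC=3: INC 3 -> ACC=8
Event 5 (EXEC): [MAIN] PC=4: INC 5 -> ACC=13
Event 6 (EXEC): [MAIN] PC=5: HALT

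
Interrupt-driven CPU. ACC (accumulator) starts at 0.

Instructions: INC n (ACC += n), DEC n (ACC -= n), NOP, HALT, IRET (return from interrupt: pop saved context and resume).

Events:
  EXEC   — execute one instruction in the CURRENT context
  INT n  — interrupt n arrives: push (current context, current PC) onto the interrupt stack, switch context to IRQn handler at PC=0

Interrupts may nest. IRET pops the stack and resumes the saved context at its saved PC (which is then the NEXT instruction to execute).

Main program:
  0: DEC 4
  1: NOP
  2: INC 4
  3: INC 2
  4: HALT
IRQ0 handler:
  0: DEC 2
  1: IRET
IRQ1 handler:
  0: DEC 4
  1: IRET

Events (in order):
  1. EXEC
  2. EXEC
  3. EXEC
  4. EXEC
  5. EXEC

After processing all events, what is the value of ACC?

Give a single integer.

Answer: 2

Derivation:
Event 1 (EXEC): [MAIN] PC=0: DEC 4 -> ACC=-4
Event 2 (EXEC): [MAIN] PC=1: NOP
Event 3 (EXEC): [MAIN] PC=2: INC 4 -> ACC=0
Event 4 (EXEC): [MAIN] PC=3: INC 2 -> ACC=2
Event 5 (EXEC): [MAIN] PC=4: HALT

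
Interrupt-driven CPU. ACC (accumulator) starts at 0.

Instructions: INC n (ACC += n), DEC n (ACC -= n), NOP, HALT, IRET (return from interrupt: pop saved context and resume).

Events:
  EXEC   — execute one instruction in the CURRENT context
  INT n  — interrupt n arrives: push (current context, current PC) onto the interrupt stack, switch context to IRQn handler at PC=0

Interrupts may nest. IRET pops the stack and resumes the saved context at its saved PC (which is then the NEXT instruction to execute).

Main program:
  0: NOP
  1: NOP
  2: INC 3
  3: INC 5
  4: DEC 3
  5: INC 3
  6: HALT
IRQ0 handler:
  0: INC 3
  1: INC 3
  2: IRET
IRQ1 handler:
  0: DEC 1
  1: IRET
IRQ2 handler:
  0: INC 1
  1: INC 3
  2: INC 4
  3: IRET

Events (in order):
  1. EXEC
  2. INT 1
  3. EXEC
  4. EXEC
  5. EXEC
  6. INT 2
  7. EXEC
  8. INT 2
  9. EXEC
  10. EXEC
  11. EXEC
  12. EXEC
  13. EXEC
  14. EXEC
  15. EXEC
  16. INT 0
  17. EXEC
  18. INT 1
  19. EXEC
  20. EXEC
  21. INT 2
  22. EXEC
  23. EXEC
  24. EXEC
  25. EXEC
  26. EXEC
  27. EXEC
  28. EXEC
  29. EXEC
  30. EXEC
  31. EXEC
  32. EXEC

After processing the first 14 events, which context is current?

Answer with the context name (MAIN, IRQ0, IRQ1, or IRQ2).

Event 1 (EXEC): [MAIN] PC=0: NOP
Event 2 (INT 1): INT 1 arrives: push (MAIN, PC=1), enter IRQ1 at PC=0 (depth now 1)
Event 3 (EXEC): [IRQ1] PC=0: DEC 1 -> ACC=-1
Event 4 (EXEC): [IRQ1] PC=1: IRET -> resume MAIN at PC=1 (depth now 0)
Event 5 (EXEC): [MAIN] PC=1: NOP
Event 6 (INT 2): INT 2 arrives: push (MAIN, PC=2), enter IRQ2 at PC=0 (depth now 1)
Event 7 (EXEC): [IRQ2] PC=0: INC 1 -> ACC=0
Event 8 (INT 2): INT 2 arrives: push (IRQ2, PC=1), enter IRQ2 at PC=0 (depth now 2)
Event 9 (EXEC): [IRQ2] PC=0: INC 1 -> ACC=1
Event 10 (EXEC): [IRQ2] PC=1: INC 3 -> ACC=4
Event 11 (EXEC): [IRQ2] PC=2: INC 4 -> ACC=8
Event 12 (EXEC): [IRQ2] PC=3: IRET -> resume IRQ2 at PC=1 (depth now 1)
Event 13 (EXEC): [IRQ2] PC=1: INC 3 -> ACC=11
Event 14 (EXEC): [IRQ2] PC=2: INC 4 -> ACC=15

Answer: IRQ2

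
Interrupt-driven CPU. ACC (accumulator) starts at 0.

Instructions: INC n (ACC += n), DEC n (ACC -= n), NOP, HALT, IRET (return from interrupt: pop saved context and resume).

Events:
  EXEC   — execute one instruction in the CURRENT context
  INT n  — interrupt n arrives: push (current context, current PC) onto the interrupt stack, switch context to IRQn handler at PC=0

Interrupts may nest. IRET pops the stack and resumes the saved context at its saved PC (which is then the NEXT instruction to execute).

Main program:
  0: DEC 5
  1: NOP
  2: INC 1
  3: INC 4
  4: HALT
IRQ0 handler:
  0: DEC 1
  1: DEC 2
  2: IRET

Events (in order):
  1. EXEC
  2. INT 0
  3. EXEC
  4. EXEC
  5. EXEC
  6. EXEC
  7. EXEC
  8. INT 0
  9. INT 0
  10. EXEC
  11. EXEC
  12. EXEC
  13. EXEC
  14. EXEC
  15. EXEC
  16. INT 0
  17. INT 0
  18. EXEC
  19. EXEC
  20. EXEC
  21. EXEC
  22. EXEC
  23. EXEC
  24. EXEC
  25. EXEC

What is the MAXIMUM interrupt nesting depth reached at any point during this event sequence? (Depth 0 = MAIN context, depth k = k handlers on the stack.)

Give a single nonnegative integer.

Event 1 (EXEC): [MAIN] PC=0: DEC 5 -> ACC=-5 [depth=0]
Event 2 (INT 0): INT 0 arrives: push (MAIN, PC=1), enter IRQ0 at PC=0 (depth now 1) [depth=1]
Event 3 (EXEC): [IRQ0] PC=0: DEC 1 -> ACC=-6 [depth=1]
Event 4 (EXEC): [IRQ0] PC=1: DEC 2 -> ACC=-8 [depth=1]
Event 5 (EXEC): [IRQ0] PC=2: IRET -> resume MAIN at PC=1 (depth now 0) [depth=0]
Event 6 (EXEC): [MAIN] PC=1: NOP [depth=0]
Event 7 (EXEC): [MAIN] PC=2: INC 1 -> ACC=-7 [depth=0]
Event 8 (INT 0): INT 0 arrives: push (MAIN, PC=3), enter IRQ0 at PC=0 (depth now 1) [depth=1]
Event 9 (INT 0): INT 0 arrives: push (IRQ0, PC=0), enter IRQ0 at PC=0 (depth now 2) [depth=2]
Event 10 (EXEC): [IRQ0] PC=0: DEC 1 -> ACC=-8 [depth=2]
Event 11 (EXEC): [IRQ0] PC=1: DEC 2 -> ACC=-10 [depth=2]
Event 12 (EXEC): [IRQ0] PC=2: IRET -> resume IRQ0 at PC=0 (depth now 1) [depth=1]
Event 13 (EXEC): [IRQ0] PC=0: DEC 1 -> ACC=-11 [depth=1]
Event 14 (EXEC): [IRQ0] PC=1: DEC 2 -> ACC=-13 [depth=1]
Event 15 (EXEC): [IRQ0] PC=2: IRET -> resume MAIN at PC=3 (depth now 0) [depth=0]
Event 16 (INT 0): INT 0 arrives: push (MAIN, PC=3), enter IRQ0 at PC=0 (depth now 1) [depth=1]
Event 17 (INT 0): INT 0 arrives: push (IRQ0, PC=0), enter IRQ0 at PC=0 (depth now 2) [depth=2]
Event 18 (EXEC): [IRQ0] PC=0: DEC 1 -> ACC=-14 [depth=2]
Event 19 (EXEC): [IRQ0] PC=1: DEC 2 -> ACC=-16 [depth=2]
Event 20 (EXEC): [IRQ0] PC=2: IRET -> resume IRQ0 at PC=0 (depth now 1) [depth=1]
Event 21 (EXEC): [IRQ0] PC=0: DEC 1 -> ACC=-17 [depth=1]
Event 22 (EXEC): [IRQ0] PC=1: DEC 2 -> ACC=-19 [depth=1]
Event 23 (EXEC): [IRQ0] PC=2: IRET -> resume MAIN at PC=3 (depth now 0) [depth=0]
Event 24 (EXEC): [MAIN] PC=3: INC 4 -> ACC=-15 [depth=0]
Event 25 (EXEC): [MAIN] PC=4: HALT [depth=0]
Max depth observed: 2

Answer: 2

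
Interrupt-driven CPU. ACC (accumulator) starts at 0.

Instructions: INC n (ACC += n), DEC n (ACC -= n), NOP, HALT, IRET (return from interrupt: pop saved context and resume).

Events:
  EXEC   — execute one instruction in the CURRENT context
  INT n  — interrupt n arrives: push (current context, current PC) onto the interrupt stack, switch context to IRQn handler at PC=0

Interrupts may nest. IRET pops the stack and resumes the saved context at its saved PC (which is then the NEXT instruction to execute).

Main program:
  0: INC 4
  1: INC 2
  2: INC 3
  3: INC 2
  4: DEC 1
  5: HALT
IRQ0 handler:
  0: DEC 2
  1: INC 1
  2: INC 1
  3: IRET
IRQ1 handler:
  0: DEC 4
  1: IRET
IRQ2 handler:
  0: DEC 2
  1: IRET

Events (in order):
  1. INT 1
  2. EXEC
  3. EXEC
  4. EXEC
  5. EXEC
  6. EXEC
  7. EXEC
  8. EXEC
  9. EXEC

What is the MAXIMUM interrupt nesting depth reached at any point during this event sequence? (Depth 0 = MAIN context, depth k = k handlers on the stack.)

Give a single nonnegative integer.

Event 1 (INT 1): INT 1 arrives: push (MAIN, PC=0), enter IRQ1 at PC=0 (depth now 1) [depth=1]
Event 2 (EXEC): [IRQ1] PC=0: DEC 4 -> ACC=-4 [depth=1]
Event 3 (EXEC): [IRQ1] PC=1: IRET -> resume MAIN at PC=0 (depth now 0) [depth=0]
Event 4 (EXEC): [MAIN] PC=0: INC 4 -> ACC=0 [depth=0]
Event 5 (EXEC): [MAIN] PC=1: INC 2 -> ACC=2 [depth=0]
Event 6 (EXEC): [MAIN] PC=2: INC 3 -> ACC=5 [depth=0]
Event 7 (EXEC): [MAIN] PC=3: INC 2 -> ACC=7 [depth=0]
Event 8 (EXEC): [MAIN] PC=4: DEC 1 -> ACC=6 [depth=0]
Event 9 (EXEC): [MAIN] PC=5: HALT [depth=0]
Max depth observed: 1

Answer: 1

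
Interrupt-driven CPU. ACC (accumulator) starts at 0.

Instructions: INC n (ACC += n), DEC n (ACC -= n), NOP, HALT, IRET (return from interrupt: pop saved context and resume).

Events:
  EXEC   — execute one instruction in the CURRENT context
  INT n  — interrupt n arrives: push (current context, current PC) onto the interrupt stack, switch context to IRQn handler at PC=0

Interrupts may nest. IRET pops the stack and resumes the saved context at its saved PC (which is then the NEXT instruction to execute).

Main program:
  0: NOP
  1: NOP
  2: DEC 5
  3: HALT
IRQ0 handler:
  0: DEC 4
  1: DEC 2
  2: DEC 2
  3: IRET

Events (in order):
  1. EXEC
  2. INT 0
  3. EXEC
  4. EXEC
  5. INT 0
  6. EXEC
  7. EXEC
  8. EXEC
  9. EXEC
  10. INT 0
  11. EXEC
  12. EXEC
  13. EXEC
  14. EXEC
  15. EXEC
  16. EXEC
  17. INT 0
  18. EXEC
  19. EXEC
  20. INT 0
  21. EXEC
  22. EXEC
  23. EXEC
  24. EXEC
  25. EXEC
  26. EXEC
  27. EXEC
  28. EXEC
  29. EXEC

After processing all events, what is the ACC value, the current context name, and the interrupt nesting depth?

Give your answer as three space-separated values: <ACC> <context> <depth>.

Answer: -45 MAIN 0

Derivation:
Event 1 (EXEC): [MAIN] PC=0: NOP
Event 2 (INT 0): INT 0 arrives: push (MAIN, PC=1), enter IRQ0 at PC=0 (depth now 1)
Event 3 (EXEC): [IRQ0] PC=0: DEC 4 -> ACC=-4
Event 4 (EXEC): [IRQ0] PC=1: DEC 2 -> ACC=-6
Event 5 (INT 0): INT 0 arrives: push (IRQ0, PC=2), enter IRQ0 at PC=0 (depth now 2)
Event 6 (EXEC): [IRQ0] PC=0: DEC 4 -> ACC=-10
Event 7 (EXEC): [IRQ0] PC=1: DEC 2 -> ACC=-12
Event 8 (EXEC): [IRQ0] PC=2: DEC 2 -> ACC=-14
Event 9 (EXEC): [IRQ0] PC=3: IRET -> resume IRQ0 at PC=2 (depth now 1)
Event 10 (INT 0): INT 0 arrives: push (IRQ0, PC=2), enter IRQ0 at PC=0 (depth now 2)
Event 11 (EXEC): [IRQ0] PC=0: DEC 4 -> ACC=-18
Event 12 (EXEC): [IRQ0] PC=1: DEC 2 -> ACC=-20
Event 13 (EXEC): [IRQ0] PC=2: DEC 2 -> ACC=-22
Event 14 (EXEC): [IRQ0] PC=3: IRET -> resume IRQ0 at PC=2 (depth now 1)
Event 15 (EXEC): [IRQ0] PC=2: DEC 2 -> ACC=-24
Event 16 (EXEC): [IRQ0] PC=3: IRET -> resume MAIN at PC=1 (depth now 0)
Event 17 (INT 0): INT 0 arrives: push (MAIN, PC=1), enter IRQ0 at PC=0 (depth now 1)
Event 18 (EXEC): [IRQ0] PC=0: DEC 4 -> ACC=-28
Event 19 (EXEC): [IRQ0] PC=1: DEC 2 -> ACC=-30
Event 20 (INT 0): INT 0 arrives: push (IRQ0, PC=2), enter IRQ0 at PC=0 (depth now 2)
Event 21 (EXEC): [IRQ0] PC=0: DEC 4 -> ACC=-34
Event 22 (EXEC): [IRQ0] PC=1: DEC 2 -> ACC=-36
Event 23 (EXEC): [IRQ0] PC=2: DEC 2 -> ACC=-38
Event 24 (EXEC): [IRQ0] PC=3: IRET -> resume IRQ0 at PC=2 (depth now 1)
Event 25 (EXEC): [IRQ0] PC=2: DEC 2 -> ACC=-40
Event 26 (EXEC): [IRQ0] PC=3: IRET -> resume MAIN at PC=1 (depth now 0)
Event 27 (EXEC): [MAIN] PC=1: NOP
Event 28 (EXEC): [MAIN] PC=2: DEC 5 -> ACC=-45
Event 29 (EXEC): [MAIN] PC=3: HALT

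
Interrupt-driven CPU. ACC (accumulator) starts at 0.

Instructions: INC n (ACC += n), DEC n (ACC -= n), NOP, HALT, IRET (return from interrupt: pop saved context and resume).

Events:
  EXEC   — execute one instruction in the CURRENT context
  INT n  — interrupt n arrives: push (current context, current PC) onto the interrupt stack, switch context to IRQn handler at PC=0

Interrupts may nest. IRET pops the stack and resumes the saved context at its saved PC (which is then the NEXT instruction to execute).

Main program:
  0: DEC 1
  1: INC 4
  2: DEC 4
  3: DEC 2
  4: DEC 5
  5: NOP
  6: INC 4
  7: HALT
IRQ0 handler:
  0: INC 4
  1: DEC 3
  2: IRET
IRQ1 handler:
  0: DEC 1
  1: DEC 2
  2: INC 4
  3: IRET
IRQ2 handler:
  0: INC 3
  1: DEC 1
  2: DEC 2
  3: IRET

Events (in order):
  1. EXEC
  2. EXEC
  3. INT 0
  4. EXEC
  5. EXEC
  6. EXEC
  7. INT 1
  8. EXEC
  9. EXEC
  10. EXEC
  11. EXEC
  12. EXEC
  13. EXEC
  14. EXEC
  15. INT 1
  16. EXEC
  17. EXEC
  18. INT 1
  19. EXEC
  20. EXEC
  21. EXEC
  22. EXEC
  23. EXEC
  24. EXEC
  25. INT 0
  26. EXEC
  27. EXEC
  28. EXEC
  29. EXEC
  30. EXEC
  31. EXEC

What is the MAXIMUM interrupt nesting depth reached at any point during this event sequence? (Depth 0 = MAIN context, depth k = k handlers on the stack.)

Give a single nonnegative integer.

Event 1 (EXEC): [MAIN] PC=0: DEC 1 -> ACC=-1 [depth=0]
Event 2 (EXEC): [MAIN] PC=1: INC 4 -> ACC=3 [depth=0]
Event 3 (INT 0): INT 0 arrives: push (MAIN, PC=2), enter IRQ0 at PC=0 (depth now 1) [depth=1]
Event 4 (EXEC): [IRQ0] PC=0: INC 4 -> ACC=7 [depth=1]
Event 5 (EXEC): [IRQ0] PC=1: DEC 3 -> ACC=4 [depth=1]
Event 6 (EXEC): [IRQ0] PC=2: IRET -> resume MAIN at PC=2 (depth now 0) [depth=0]
Event 7 (INT 1): INT 1 arrives: push (MAIN, PC=2), enter IRQ1 at PC=0 (depth now 1) [depth=1]
Event 8 (EXEC): [IRQ1] PC=0: DEC 1 -> ACC=3 [depth=1]
Event 9 (EXEC): [IRQ1] PC=1: DEC 2 -> ACC=1 [depth=1]
Event 10 (EXEC): [IRQ1] PC=2: INC 4 -> ACC=5 [depth=1]
Event 11 (EXEC): [IRQ1] PC=3: IRET -> resume MAIN at PC=2 (depth now 0) [depth=0]
Event 12 (EXEC): [MAIN] PC=2: DEC 4 -> ACC=1 [depth=0]
Event 13 (EXEC): [MAIN] PC=3: DEC 2 -> ACC=-1 [depth=0]
Event 14 (EXEC): [MAIN] PC=4: DEC 5 -> ACC=-6 [depth=0]
Event 15 (INT 1): INT 1 arrives: push (MAIN, PC=5), enter IRQ1 at PC=0 (depth now 1) [depth=1]
Event 16 (EXEC): [IRQ1] PC=0: DEC 1 -> ACC=-7 [depth=1]
Event 17 (EXEC): [IRQ1] PC=1: DEC 2 -> ACC=-9 [depth=1]
Event 18 (INT 1): INT 1 arrives: push (IRQ1, PC=2), enter IRQ1 at PC=0 (depth now 2) [depth=2]
Event 19 (EXEC): [IRQ1] PC=0: DEC 1 -> ACC=-10 [depth=2]
Event 20 (EXEC): [IRQ1] PC=1: DEC 2 -> ACC=-12 [depth=2]
Event 21 (EXEC): [IRQ1] PC=2: INC 4 -> ACC=-8 [depth=2]
Event 22 (EXEC): [IRQ1] PC=3: IRET -> resume IRQ1 at PC=2 (depth now 1) [depth=1]
Event 23 (EXEC): [IRQ1] PC=2: INC 4 -> ACC=-4 [depth=1]
Event 24 (EXEC): [IRQ1] PC=3: IRET -> resume MAIN at PC=5 (depth now 0) [depth=0]
Event 25 (INT 0): INT 0 arrives: push (MAIN, PC=5), enter IRQ0 at PC=0 (depth now 1) [depth=1]
Event 26 (EXEC): [IRQ0] PC=0: INC 4 -> ACC=0 [depth=1]
Event 27 (EXEC): [IRQ0] PC=1: DEC 3 -> ACC=-3 [depth=1]
Event 28 (EXEC): [IRQ0] PC=2: IRET -> resume MAIN at PC=5 (depth now 0) [depth=0]
Event 29 (EXEC): [MAIN] PC=5: NOP [depth=0]
Event 30 (EXEC): [MAIN] PC=6: INC 4 -> ACC=1 [depth=0]
Event 31 (EXEC): [MAIN] PC=7: HALT [depth=0]
Max depth observed: 2

Answer: 2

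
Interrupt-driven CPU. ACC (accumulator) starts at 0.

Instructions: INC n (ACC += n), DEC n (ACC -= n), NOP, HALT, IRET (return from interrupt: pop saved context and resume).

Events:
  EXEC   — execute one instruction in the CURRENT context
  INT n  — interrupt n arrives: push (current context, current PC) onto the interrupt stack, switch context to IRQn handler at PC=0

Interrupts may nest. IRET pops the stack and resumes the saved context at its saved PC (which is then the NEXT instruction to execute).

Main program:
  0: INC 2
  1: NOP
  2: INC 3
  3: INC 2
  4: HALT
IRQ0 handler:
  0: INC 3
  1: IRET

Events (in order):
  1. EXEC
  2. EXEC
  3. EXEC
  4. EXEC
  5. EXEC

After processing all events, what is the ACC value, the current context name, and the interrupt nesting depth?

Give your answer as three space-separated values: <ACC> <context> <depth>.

Event 1 (EXEC): [MAIN] PC=0: INC 2 -> ACC=2
Event 2 (EXEC): [MAIN] PC=1: NOP
Event 3 (EXEC): [MAIN] PC=2: INC 3 -> ACC=5
Event 4 (EXEC): [MAIN] PC=3: INC 2 -> ACC=7
Event 5 (EXEC): [MAIN] PC=4: HALT

Answer: 7 MAIN 0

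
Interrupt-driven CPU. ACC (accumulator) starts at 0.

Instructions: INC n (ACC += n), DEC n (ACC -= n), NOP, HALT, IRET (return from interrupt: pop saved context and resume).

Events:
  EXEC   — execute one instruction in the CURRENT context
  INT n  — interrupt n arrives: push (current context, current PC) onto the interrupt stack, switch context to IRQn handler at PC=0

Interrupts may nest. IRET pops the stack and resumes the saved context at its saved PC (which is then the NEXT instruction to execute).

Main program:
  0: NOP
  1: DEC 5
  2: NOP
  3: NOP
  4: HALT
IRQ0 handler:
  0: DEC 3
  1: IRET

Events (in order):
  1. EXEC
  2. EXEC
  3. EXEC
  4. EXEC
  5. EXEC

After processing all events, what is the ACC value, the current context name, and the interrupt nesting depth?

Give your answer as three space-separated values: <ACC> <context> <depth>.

Event 1 (EXEC): [MAIN] PC=0: NOP
Event 2 (EXEC): [MAIN] PC=1: DEC 5 -> ACC=-5
Event 3 (EXEC): [MAIN] PC=2: NOP
Event 4 (EXEC): [MAIN] PC=3: NOP
Event 5 (EXEC): [MAIN] PC=4: HALT

Answer: -5 MAIN 0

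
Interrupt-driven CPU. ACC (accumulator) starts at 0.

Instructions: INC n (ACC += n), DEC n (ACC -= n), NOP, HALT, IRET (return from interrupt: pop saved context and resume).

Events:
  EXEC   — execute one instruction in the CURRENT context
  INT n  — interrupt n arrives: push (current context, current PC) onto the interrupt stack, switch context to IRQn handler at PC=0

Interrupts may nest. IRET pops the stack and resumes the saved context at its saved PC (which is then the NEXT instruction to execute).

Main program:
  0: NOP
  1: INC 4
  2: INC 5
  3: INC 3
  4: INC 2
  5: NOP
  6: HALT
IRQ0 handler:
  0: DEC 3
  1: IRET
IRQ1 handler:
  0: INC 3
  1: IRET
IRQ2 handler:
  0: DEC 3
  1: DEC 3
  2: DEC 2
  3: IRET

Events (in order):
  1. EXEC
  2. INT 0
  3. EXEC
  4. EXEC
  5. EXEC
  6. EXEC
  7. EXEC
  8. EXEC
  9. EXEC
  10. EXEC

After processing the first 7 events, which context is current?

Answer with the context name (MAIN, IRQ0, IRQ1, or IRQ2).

Event 1 (EXEC): [MAIN] PC=0: NOP
Event 2 (INT 0): INT 0 arrives: push (MAIN, PC=1), enter IRQ0 at PC=0 (depth now 1)
Event 3 (EXEC): [IRQ0] PC=0: DEC 3 -> ACC=-3
Event 4 (EXEC): [IRQ0] PC=1: IRET -> resume MAIN at PC=1 (depth now 0)
Event 5 (EXEC): [MAIN] PC=1: INC 4 -> ACC=1
Event 6 (EXEC): [MAIN] PC=2: INC 5 -> ACC=6
Event 7 (EXEC): [MAIN] PC=3: INC 3 -> ACC=9

Answer: MAIN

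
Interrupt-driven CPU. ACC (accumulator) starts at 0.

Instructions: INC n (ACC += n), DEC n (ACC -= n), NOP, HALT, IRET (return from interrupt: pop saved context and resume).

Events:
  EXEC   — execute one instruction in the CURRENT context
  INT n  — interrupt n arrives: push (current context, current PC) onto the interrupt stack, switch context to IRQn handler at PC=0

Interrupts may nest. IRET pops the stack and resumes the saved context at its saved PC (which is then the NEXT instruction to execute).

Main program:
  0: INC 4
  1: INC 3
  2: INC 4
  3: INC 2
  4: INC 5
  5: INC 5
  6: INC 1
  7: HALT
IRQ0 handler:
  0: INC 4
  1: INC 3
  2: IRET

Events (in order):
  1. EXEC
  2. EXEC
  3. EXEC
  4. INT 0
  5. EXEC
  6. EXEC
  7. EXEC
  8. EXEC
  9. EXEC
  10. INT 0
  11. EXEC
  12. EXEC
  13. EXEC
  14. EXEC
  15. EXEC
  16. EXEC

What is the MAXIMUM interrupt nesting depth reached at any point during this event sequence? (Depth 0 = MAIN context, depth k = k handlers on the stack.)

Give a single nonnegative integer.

Event 1 (EXEC): [MAIN] PC=0: INC 4 -> ACC=4 [depth=0]
Event 2 (EXEC): [MAIN] PC=1: INC 3 -> ACC=7 [depth=0]
Event 3 (EXEC): [MAIN] PC=2: INC 4 -> ACC=11 [depth=0]
Event 4 (INT 0): INT 0 arrives: push (MAIN, PC=3), enter IRQ0 at PC=0 (depth now 1) [depth=1]
Event 5 (EXEC): [IRQ0] PC=0: INC 4 -> ACC=15 [depth=1]
Event 6 (EXEC): [IRQ0] PC=1: INC 3 -> ACC=18 [depth=1]
Event 7 (EXEC): [IRQ0] PC=2: IRET -> resume MAIN at PC=3 (depth now 0) [depth=0]
Event 8 (EXEC): [MAIN] PC=3: INC 2 -> ACC=20 [depth=0]
Event 9 (EXEC): [MAIN] PC=4: INC 5 -> ACC=25 [depth=0]
Event 10 (INT 0): INT 0 arrives: push (MAIN, PC=5), enter IRQ0 at PC=0 (depth now 1) [depth=1]
Event 11 (EXEC): [IRQ0] PC=0: INC 4 -> ACC=29 [depth=1]
Event 12 (EXEC): [IRQ0] PC=1: INC 3 -> ACC=32 [depth=1]
Event 13 (EXEC): [IRQ0] PC=2: IRET -> resume MAIN at PC=5 (depth now 0) [depth=0]
Event 14 (EXEC): [MAIN] PC=5: INC 5 -> ACC=37 [depth=0]
Event 15 (EXEC): [MAIN] PC=6: INC 1 -> ACC=38 [depth=0]
Event 16 (EXEC): [MAIN] PC=7: HALT [depth=0]
Max depth observed: 1

Answer: 1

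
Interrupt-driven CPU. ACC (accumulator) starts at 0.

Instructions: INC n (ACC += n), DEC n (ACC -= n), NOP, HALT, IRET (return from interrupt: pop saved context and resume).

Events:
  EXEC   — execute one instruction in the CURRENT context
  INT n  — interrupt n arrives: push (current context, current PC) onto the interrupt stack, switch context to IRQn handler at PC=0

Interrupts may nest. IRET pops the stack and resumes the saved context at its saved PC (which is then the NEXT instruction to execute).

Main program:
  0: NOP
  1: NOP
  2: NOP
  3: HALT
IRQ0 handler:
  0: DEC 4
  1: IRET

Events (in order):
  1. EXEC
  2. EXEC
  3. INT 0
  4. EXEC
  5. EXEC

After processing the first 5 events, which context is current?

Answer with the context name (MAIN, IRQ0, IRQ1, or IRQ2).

Event 1 (EXEC): [MAIN] PC=0: NOP
Event 2 (EXEC): [MAIN] PC=1: NOP
Event 3 (INT 0): INT 0 arrives: push (MAIN, PC=2), enter IRQ0 at PC=0 (depth now 1)
Event 4 (EXEC): [IRQ0] PC=0: DEC 4 -> ACC=-4
Event 5 (EXEC): [IRQ0] PC=1: IRET -> resume MAIN at PC=2 (depth now 0)

Answer: MAIN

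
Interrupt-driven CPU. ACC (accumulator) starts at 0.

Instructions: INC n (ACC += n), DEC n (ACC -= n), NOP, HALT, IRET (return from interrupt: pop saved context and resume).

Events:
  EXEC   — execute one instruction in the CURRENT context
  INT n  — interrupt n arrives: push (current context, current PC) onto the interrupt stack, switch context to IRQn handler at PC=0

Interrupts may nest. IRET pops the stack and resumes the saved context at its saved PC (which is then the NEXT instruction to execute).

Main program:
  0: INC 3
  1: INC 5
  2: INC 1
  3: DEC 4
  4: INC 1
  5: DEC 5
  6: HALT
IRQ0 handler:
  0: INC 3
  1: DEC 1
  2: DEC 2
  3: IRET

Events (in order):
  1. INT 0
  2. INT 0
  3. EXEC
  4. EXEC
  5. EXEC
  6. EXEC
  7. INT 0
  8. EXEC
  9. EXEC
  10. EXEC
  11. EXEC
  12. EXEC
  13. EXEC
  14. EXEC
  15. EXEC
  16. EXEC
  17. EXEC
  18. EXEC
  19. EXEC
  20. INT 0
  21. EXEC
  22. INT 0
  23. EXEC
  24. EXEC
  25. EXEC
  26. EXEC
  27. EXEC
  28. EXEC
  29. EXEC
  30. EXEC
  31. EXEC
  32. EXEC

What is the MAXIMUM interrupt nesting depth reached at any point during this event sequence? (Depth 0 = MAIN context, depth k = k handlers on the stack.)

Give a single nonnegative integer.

Answer: 2

Derivation:
Event 1 (INT 0): INT 0 arrives: push (MAIN, PC=0), enter IRQ0 at PC=0 (depth now 1) [depth=1]
Event 2 (INT 0): INT 0 arrives: push (IRQ0, PC=0), enter IRQ0 at PC=0 (depth now 2) [depth=2]
Event 3 (EXEC): [IRQ0] PC=0: INC 3 -> ACC=3 [depth=2]
Event 4 (EXEC): [IRQ0] PC=1: DEC 1 -> ACC=2 [depth=2]
Event 5 (EXEC): [IRQ0] PC=2: DEC 2 -> ACC=0 [depth=2]
Event 6 (EXEC): [IRQ0] PC=3: IRET -> resume IRQ0 at PC=0 (depth now 1) [depth=1]
Event 7 (INT 0): INT 0 arrives: push (IRQ0, PC=0), enter IRQ0 at PC=0 (depth now 2) [depth=2]
Event 8 (EXEC): [IRQ0] PC=0: INC 3 -> ACC=3 [depth=2]
Event 9 (EXEC): [IRQ0] PC=1: DEC 1 -> ACC=2 [depth=2]
Event 10 (EXEC): [IRQ0] PC=2: DEC 2 -> ACC=0 [depth=2]
Event 11 (EXEC): [IRQ0] PC=3: IRET -> resume IRQ0 at PC=0 (depth now 1) [depth=1]
Event 12 (EXEC): [IRQ0] PC=0: INC 3 -> ACC=3 [depth=1]
Event 13 (EXEC): [IRQ0] PC=1: DEC 1 -> ACC=2 [depth=1]
Event 14 (EXEC): [IRQ0] PC=2: DEC 2 -> ACC=0 [depth=1]
Event 15 (EXEC): [IRQ0] PC=3: IRET -> resume MAIN at PC=0 (depth now 0) [depth=0]
Event 16 (EXEC): [MAIN] PC=0: INC 3 -> ACC=3 [depth=0]
Event 17 (EXEC): [MAIN] PC=1: INC 5 -> ACC=8 [depth=0]
Event 18 (EXEC): [MAIN] PC=2: INC 1 -> ACC=9 [depth=0]
Event 19 (EXEC): [MAIN] PC=3: DEC 4 -> ACC=5 [depth=0]
Event 20 (INT 0): INT 0 arrives: push (MAIN, PC=4), enter IRQ0 at PC=0 (depth now 1) [depth=1]
Event 21 (EXEC): [IRQ0] PC=0: INC 3 -> ACC=8 [depth=1]
Event 22 (INT 0): INT 0 arrives: push (IRQ0, PC=1), enter IRQ0 at PC=0 (depth now 2) [depth=2]
Event 23 (EXEC): [IRQ0] PC=0: INC 3 -> ACC=11 [depth=2]
Event 24 (EXEC): [IRQ0] PC=1: DEC 1 -> ACC=10 [depth=2]
Event 25 (EXEC): [IRQ0] PC=2: DEC 2 -> ACC=8 [depth=2]
Event 26 (EXEC): [IRQ0] PC=3: IRET -> resume IRQ0 at PC=1 (depth now 1) [depth=1]
Event 27 (EXEC): [IRQ0] PC=1: DEC 1 -> ACC=7 [depth=1]
Event 28 (EXEC): [IRQ0] PC=2: DEC 2 -> ACC=5 [depth=1]
Event 29 (EXEC): [IRQ0] PC=3: IRET -> resume MAIN at PC=4 (depth now 0) [depth=0]
Event 30 (EXEC): [MAIN] PC=4: INC 1 -> ACC=6 [depth=0]
Event 31 (EXEC): [MAIN] PC=5: DEC 5 -> ACC=1 [depth=0]
Event 32 (EXEC): [MAIN] PC=6: HALT [depth=0]
Max depth observed: 2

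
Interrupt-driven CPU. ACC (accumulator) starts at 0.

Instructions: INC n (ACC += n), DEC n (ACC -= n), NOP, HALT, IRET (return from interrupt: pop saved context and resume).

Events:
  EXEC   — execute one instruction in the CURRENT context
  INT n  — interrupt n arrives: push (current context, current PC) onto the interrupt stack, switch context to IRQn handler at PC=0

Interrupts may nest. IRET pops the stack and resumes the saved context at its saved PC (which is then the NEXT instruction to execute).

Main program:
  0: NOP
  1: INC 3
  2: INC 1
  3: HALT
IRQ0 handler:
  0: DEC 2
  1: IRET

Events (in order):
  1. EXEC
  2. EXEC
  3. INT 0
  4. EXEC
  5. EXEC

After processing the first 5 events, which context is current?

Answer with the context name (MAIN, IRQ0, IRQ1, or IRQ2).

Event 1 (EXEC): [MAIN] PC=0: NOP
Event 2 (EXEC): [MAIN] PC=1: INC 3 -> ACC=3
Event 3 (INT 0): INT 0 arrives: push (MAIN, PC=2), enter IRQ0 at PC=0 (depth now 1)
Event 4 (EXEC): [IRQ0] PC=0: DEC 2 -> ACC=1
Event 5 (EXEC): [IRQ0] PC=1: IRET -> resume MAIN at PC=2 (depth now 0)

Answer: MAIN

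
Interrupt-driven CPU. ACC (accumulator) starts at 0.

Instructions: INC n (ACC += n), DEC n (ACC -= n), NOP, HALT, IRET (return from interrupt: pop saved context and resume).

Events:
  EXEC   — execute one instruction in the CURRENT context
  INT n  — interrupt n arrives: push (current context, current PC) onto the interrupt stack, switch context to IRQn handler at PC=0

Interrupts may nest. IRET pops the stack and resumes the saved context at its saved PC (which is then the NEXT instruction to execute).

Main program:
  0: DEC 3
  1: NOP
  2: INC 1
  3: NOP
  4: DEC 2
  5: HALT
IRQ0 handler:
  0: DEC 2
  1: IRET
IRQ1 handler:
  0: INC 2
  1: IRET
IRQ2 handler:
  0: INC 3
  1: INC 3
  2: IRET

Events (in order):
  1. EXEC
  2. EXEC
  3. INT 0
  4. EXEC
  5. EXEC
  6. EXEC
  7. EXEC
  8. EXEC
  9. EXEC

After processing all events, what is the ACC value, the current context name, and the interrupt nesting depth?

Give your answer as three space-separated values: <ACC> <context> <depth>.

Answer: -6 MAIN 0

Derivation:
Event 1 (EXEC): [MAIN] PC=0: DEC 3 -> ACC=-3
Event 2 (EXEC): [MAIN] PC=1: NOP
Event 3 (INT 0): INT 0 arrives: push (MAIN, PC=2), enter IRQ0 at PC=0 (depth now 1)
Event 4 (EXEC): [IRQ0] PC=0: DEC 2 -> ACC=-5
Event 5 (EXEC): [IRQ0] PC=1: IRET -> resume MAIN at PC=2 (depth now 0)
Event 6 (EXEC): [MAIN] PC=2: INC 1 -> ACC=-4
Event 7 (EXEC): [MAIN] PC=3: NOP
Event 8 (EXEC): [MAIN] PC=4: DEC 2 -> ACC=-6
Event 9 (EXEC): [MAIN] PC=5: HALT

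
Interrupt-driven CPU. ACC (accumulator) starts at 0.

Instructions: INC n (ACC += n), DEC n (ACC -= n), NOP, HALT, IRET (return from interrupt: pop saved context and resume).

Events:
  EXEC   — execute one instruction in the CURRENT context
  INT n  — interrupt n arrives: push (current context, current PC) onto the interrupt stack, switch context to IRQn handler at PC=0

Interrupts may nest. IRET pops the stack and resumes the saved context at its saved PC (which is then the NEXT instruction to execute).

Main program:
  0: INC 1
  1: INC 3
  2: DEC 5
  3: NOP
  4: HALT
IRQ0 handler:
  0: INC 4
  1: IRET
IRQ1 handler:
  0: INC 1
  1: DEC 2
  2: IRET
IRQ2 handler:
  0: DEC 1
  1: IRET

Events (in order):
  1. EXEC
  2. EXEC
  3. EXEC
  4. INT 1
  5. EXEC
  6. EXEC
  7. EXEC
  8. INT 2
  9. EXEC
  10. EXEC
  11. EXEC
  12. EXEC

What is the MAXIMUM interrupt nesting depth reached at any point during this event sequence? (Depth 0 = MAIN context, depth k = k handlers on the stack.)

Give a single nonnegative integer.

Answer: 1

Derivation:
Event 1 (EXEC): [MAIN] PC=0: INC 1 -> ACC=1 [depth=0]
Event 2 (EXEC): [MAIN] PC=1: INC 3 -> ACC=4 [depth=0]
Event 3 (EXEC): [MAIN] PC=2: DEC 5 -> ACC=-1 [depth=0]
Event 4 (INT 1): INT 1 arrives: push (MAIN, PC=3), enter IRQ1 at PC=0 (depth now 1) [depth=1]
Event 5 (EXEC): [IRQ1] PC=0: INC 1 -> ACC=0 [depth=1]
Event 6 (EXEC): [IRQ1] PC=1: DEC 2 -> ACC=-2 [depth=1]
Event 7 (EXEC): [IRQ1] PC=2: IRET -> resume MAIN at PC=3 (depth now 0) [depth=0]
Event 8 (INT 2): INT 2 arrives: push (MAIN, PC=3), enter IRQ2 at PC=0 (depth now 1) [depth=1]
Event 9 (EXEC): [IRQ2] PC=0: DEC 1 -> ACC=-3 [depth=1]
Event 10 (EXEC): [IRQ2] PC=1: IRET -> resume MAIN at PC=3 (depth now 0) [depth=0]
Event 11 (EXEC): [MAIN] PC=3: NOP [depth=0]
Event 12 (EXEC): [MAIN] PC=4: HALT [depth=0]
Max depth observed: 1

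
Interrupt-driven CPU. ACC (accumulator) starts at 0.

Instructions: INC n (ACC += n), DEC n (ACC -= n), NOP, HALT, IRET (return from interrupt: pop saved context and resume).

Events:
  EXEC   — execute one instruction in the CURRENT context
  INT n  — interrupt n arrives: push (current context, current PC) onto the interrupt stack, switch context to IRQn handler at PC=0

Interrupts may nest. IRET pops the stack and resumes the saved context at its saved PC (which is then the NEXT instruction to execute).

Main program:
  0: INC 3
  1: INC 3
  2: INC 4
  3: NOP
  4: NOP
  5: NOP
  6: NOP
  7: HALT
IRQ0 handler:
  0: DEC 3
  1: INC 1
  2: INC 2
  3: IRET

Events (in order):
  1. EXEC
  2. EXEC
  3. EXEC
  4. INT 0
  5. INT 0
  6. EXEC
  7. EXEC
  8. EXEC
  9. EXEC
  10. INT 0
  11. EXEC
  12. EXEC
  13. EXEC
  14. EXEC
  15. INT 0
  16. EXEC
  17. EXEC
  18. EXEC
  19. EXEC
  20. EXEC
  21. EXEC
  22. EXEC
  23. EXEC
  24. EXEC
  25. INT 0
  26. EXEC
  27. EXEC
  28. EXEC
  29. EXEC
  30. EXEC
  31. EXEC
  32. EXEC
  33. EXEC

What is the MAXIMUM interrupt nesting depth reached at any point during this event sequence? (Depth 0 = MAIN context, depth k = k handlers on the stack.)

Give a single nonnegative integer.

Answer: 2

Derivation:
Event 1 (EXEC): [MAIN] PC=0: INC 3 -> ACC=3 [depth=0]
Event 2 (EXEC): [MAIN] PC=1: INC 3 -> ACC=6 [depth=0]
Event 3 (EXEC): [MAIN] PC=2: INC 4 -> ACC=10 [depth=0]
Event 4 (INT 0): INT 0 arrives: push (MAIN, PC=3), enter IRQ0 at PC=0 (depth now 1) [depth=1]
Event 5 (INT 0): INT 0 arrives: push (IRQ0, PC=0), enter IRQ0 at PC=0 (depth now 2) [depth=2]
Event 6 (EXEC): [IRQ0] PC=0: DEC 3 -> ACC=7 [depth=2]
Event 7 (EXEC): [IRQ0] PC=1: INC 1 -> ACC=8 [depth=2]
Event 8 (EXEC): [IRQ0] PC=2: INC 2 -> ACC=10 [depth=2]
Event 9 (EXEC): [IRQ0] PC=3: IRET -> resume IRQ0 at PC=0 (depth now 1) [depth=1]
Event 10 (INT 0): INT 0 arrives: push (IRQ0, PC=0), enter IRQ0 at PC=0 (depth now 2) [depth=2]
Event 11 (EXEC): [IRQ0] PC=0: DEC 3 -> ACC=7 [depth=2]
Event 12 (EXEC): [IRQ0] PC=1: INC 1 -> ACC=8 [depth=2]
Event 13 (EXEC): [IRQ0] PC=2: INC 2 -> ACC=10 [depth=2]
Event 14 (EXEC): [IRQ0] PC=3: IRET -> resume IRQ0 at PC=0 (depth now 1) [depth=1]
Event 15 (INT 0): INT 0 arrives: push (IRQ0, PC=0), enter IRQ0 at PC=0 (depth now 2) [depth=2]
Event 16 (EXEC): [IRQ0] PC=0: DEC 3 -> ACC=7 [depth=2]
Event 17 (EXEC): [IRQ0] PC=1: INC 1 -> ACC=8 [depth=2]
Event 18 (EXEC): [IRQ0] PC=2: INC 2 -> ACC=10 [depth=2]
Event 19 (EXEC): [IRQ0] PC=3: IRET -> resume IRQ0 at PC=0 (depth now 1) [depth=1]
Event 20 (EXEC): [IRQ0] PC=0: DEC 3 -> ACC=7 [depth=1]
Event 21 (EXEC): [IRQ0] PC=1: INC 1 -> ACC=8 [depth=1]
Event 22 (EXEC): [IRQ0] PC=2: INC 2 -> ACC=10 [depth=1]
Event 23 (EXEC): [IRQ0] PC=3: IRET -> resume MAIN at PC=3 (depth now 0) [depth=0]
Event 24 (EXEC): [MAIN] PC=3: NOP [depth=0]
Event 25 (INT 0): INT 0 arrives: push (MAIN, PC=4), enter IRQ0 at PC=0 (depth now 1) [depth=1]
Event 26 (EXEC): [IRQ0] PC=0: DEC 3 -> ACC=7 [depth=1]
Event 27 (EXEC): [IRQ0] PC=1: INC 1 -> ACC=8 [depth=1]
Event 28 (EXEC): [IRQ0] PC=2: INC 2 -> ACC=10 [depth=1]
Event 29 (EXEC): [IRQ0] PC=3: IRET -> resume MAIN at PC=4 (depth now 0) [depth=0]
Event 30 (EXEC): [MAIN] PC=4: NOP [depth=0]
Event 31 (EXEC): [MAIN] PC=5: NOP [depth=0]
Event 32 (EXEC): [MAIN] PC=6: NOP [depth=0]
Event 33 (EXEC): [MAIN] PC=7: HALT [depth=0]
Max depth observed: 2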